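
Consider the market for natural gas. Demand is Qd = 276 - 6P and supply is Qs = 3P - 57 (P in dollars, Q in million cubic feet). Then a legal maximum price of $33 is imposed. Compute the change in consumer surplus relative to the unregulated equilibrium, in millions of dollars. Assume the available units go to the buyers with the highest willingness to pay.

Without the control the market clears where 276 - 6P = 3P - 57, i.e. P* = 37 and Q* = 54.
Because the ceiling (33) lies below the market-clearing price, it is binding.
At P = 33: Qd = 276 - 6·33 = 78 and Qs = 3·33 - 57 = 42.
Consumer surplus without the control is ½ · (46 - 37) · 54 = 243.
With the ceiling, 42 units are sold at 33 (assume they go to the highest-value buyers). The demand price at Q = 42 is 39, so CS = ½ · [(46 - 33) + (39 - 33)] · 42 = 399.
Change in consumer surplus = 399 - 243 = 156.

156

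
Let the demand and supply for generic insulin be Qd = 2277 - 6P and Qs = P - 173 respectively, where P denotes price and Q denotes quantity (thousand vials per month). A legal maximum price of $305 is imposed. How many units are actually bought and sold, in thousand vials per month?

In a free market, 2277 - 6P = P - 173 gives the equilibrium P* = 350, Q* = 177.
Since 305 < 350, the ceiling is binding.
At P = 305: Qd = 2277 - 6·305 = 447 and Qs = 305 - 173 = 132.
The quantity actually transacted is the short side, supply: 132.

132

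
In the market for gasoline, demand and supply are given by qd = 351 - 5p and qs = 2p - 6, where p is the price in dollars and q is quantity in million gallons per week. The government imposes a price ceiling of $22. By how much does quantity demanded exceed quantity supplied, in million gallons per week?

Setting quantity demanded equal to quantity supplied, 351 - 5p = 2p - 6, gives p* = 51 and q* = 96.
Since 22 < 51, the ceiling is binding.
At p = 22: qd = 351 - 5·22 = 241 and qs = 2·22 - 6 = 38.
Shortage = qd - qs = 241 - 38 = 203.

203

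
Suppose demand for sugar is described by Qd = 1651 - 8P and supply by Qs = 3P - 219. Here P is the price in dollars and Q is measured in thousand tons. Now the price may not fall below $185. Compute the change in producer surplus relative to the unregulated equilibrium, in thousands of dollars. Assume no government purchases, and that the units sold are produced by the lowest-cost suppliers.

165

Equilibrium: 1651 - 8P = 3P - 219, so 1870 = 11P and P* = 170, Q* = 291.
Because the floor (185) lies above the market-clearing price, it is binding.
At P = 185: Qd = 1651 - 8·185 = 171 and Qs = 3·185 - 219 = 336.
Producer surplus without the control is ½ · (170 - 73) · 291 = 14113.5.
With the floor, 171 units are sold at 185. The supply price at Q = 171 is 130, so PS = ½ · [(185 - 73) + (185 - 130)] · 171 = 14278.5.
Change in producer surplus = 14278.5 - 14113.5 = 165.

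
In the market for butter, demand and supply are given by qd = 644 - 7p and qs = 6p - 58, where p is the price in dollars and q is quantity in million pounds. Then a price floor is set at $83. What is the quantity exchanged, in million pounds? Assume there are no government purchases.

Setting quantity demanded equal to quantity supplied, 644 - 7p = 6p - 58, gives p* = 54 and q* = 266.
Because the floor (83) lies above the market-clearing price, it is binding.
At p = 83: qd = 644 - 7·83 = 63 and qs = 6·83 - 58 = 440.
The quantity actually transacted is the short side, demand: 63.

63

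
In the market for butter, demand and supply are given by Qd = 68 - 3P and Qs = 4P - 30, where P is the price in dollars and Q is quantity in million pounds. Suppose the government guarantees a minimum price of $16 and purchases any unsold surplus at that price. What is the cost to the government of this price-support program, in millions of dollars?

224

Setting quantity demanded equal to quantity supplied, 68 - 3P = 4P - 30, gives P* = 14 and Q* = 26.
The floor of 16 is above the equilibrium price 14, so it binds.
At P = 16: Qd = 68 - 3·16 = 20 and Qs = 4·16 - 30 = 34.
Surplus = Qs - Qd = 14.
Government expenditure = surplus × support price = 14 × 16 = 224.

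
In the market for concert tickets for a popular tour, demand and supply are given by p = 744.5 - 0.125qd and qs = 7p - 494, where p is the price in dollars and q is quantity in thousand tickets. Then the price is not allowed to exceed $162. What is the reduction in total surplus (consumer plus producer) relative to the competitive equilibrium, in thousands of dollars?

Rearranging demand gives qd = 5956 - 8p. Setting quantity demanded equal to quantity supplied, 5956 - 8p = 7p - 494, gives p* = 430 and q* = 2516.
The ceiling of 162 is below the equilibrium price 430, so it binds.
At p = 162: qd = 5956 - 8·162 = 4660 and qs = 7·162 - 494 = 640.
Quantity traded falls to 640. At q = 640 the demand price is (5956 - 640)/8 = 664.5 and the supply price is (494 + 640)/7 = 162.
Deadweight loss = ½ · (664.5 - 162) · (2516 - 640) = ½ · 502.5 · 1876 = 471345.

471345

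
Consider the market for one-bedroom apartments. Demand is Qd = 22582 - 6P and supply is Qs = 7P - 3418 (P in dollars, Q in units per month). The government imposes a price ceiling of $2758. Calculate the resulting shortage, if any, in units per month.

0

Equilibrium: 22582 - 6P = 7P - 3418, so 26000 = 13P and P* = 2000, Q* = 10582.
Since 2758 is above P* = 2000, the ceiling does not bind and the free-market outcome prevails.
Since the control does not bind, there is no shortage.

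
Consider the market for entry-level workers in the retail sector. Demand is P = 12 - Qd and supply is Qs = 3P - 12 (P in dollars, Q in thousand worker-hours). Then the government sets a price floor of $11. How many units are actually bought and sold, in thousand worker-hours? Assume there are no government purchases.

1

Rearranging demand gives Qd = 12 - P. Without the control the market clears where 12 - P = 3P - 12, i.e. P* = 6 and Q* = 6.
Since 11 > 6, the floor is binding.
At P = 11: Qd = 12 - 11 = 1 and Qs = 3·11 - 12 = 21.
The quantity actually transacted is the short side, demand: 1.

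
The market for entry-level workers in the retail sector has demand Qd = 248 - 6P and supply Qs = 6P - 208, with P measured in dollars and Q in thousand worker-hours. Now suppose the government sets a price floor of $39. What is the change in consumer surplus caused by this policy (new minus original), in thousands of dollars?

-17

Equilibrium: 248 - 6P = 6P - 208, so 456 = 12P and P* = 38, Q* = 20.
Because the floor (39) lies above the market-clearing price, it is binding.
At P = 39: Qd = 248 - 6·39 = 14 and Qs = 6·39 - 208 = 26.
Consumer surplus without the control is ½ · (124/3 - 38) · 20 = 100/3.
With the floor, consumers buy 14 units at 39, so CS = ½ · (124/3 - 39) · 14 = 49/3.
Change in consumer surplus = 49/3 - 100/3 = -17.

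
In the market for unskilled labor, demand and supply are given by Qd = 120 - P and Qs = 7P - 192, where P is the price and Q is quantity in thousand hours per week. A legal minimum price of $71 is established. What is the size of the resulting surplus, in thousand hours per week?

256

Equilibrium: 120 - P = 7P - 192, so 312 = 8P and P* = 39, Q* = 81.
Because the floor (71) lies above the market-clearing price, it is binding.
At P = 71: Qd = 120 - 71 = 49 and Qs = 7·71 - 192 = 305.
Surplus = Qs - Qd = 305 - 49 = 256.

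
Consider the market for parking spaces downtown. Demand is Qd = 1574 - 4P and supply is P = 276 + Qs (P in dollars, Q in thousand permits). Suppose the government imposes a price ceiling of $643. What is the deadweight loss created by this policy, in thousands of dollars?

0

Rearranging supply gives Qs = P - 276. Setting quantity demanded equal to quantity supplied, 1574 - 4P = P - 276, gives P* = 370 and Q* = 94.
Since 643 is above P* = 370, the ceiling does not bind and the free-market outcome prevails.
Since the control does not bind, no trades are prevented and deadweight loss is zero.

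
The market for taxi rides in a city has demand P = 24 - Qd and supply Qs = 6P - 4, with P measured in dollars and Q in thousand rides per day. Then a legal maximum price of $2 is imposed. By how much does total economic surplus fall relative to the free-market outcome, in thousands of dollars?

84

Rearranging demand gives Qd = 24 - P. Setting quantity demanded equal to quantity supplied, 24 - P = 6P - 4, gives P* = 4 and Q* = 20.
Because the ceiling (2) lies below the market-clearing price, it is binding.
At P = 2: Qd = 24 - 2 = 22 and Qs = 6·2 - 4 = 8.
Quantity traded falls to 8. At Q = 8 the demand price is 24 - 8 = 16 and the supply price is (4 + 8)/6 = 2.
Deadweight loss = ½ · (16 - 2) · (20 - 8) = ½ · 14 · 12 = 84.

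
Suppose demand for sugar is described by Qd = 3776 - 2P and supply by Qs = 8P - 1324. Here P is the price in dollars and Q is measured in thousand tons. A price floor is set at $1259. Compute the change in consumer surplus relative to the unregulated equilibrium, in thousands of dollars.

-1503243

Without the control the market clears where 3776 - 2P = 8P - 1324, i.e. P* = 510 and Q* = 2756.
Since 1259 > 510, the floor is binding.
At P = 1259: Qd = 3776 - 2·1259 = 1258 and Qs = 8·1259 - 1324 = 8748.
Consumer surplus without the control is ½ · (1888 - 510) · 2756 = 1898884.
With the floor, consumers buy 1258 units at 1259, so CS = ½ · (1888 - 1259) · 1258 = 395641.
Change in consumer surplus = 395641 - 1898884 = -1503243.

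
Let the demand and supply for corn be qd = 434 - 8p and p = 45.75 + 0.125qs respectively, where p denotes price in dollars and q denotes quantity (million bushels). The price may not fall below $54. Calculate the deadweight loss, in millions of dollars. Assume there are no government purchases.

128

Rearranging supply gives qs = 8p - 366. In a free market, 434 - 8p = 8p - 366 gives the equilibrium p* = 50, q* = 34.
Since 54 > 50, the floor is binding.
At p = 54: qd = 434 - 8·54 = 2 and qs = 8·54 - 366 = 66.
Quantity traded falls to 2. At q = 2 the demand price is (434 - 2)/8 = 54 and the supply price is (366 + 2)/8 = 46.
Deadweight loss = ½ · (54 - 46) · (34 - 2) = ½ · 8 · 32 = 128.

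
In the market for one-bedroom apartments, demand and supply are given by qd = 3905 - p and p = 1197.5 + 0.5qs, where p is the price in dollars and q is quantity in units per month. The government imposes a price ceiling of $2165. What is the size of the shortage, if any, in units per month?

0

Rearranging supply gives qs = 2p - 2395. Equilibrium: 3905 - p = 2p - 2395, so 6300 = 3p and p* = 2100, q* = 1805.
The ceiling of 2165 is above the equilibrium price 2100, so it is not binding; the market clears at p* = 2100, q* = 1805.
Since the control does not bind, there is no shortage.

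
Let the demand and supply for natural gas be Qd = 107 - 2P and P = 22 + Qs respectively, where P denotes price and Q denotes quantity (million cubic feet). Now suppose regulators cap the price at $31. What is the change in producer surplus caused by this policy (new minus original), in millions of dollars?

Rearranging supply gives Qs = P - 22. Without the control the market clears where 107 - 2P = P - 22, i.e. P* = 43 and Q* = 21.
The ceiling of 31 is below the equilibrium price 43, so it binds.
At P = 31: Qd = 107 - 2·31 = 45 and Qs = 31 - 22 = 9.
Producer surplus without the control is ½ · (43 - 22) · 21 = 220.5.
With the ceiling, producers sell 9 units at 31, so PS = ½ · (31 - 22) · 9 = 40.5.
Change in producer surplus = 40.5 - 220.5 = -180.

-180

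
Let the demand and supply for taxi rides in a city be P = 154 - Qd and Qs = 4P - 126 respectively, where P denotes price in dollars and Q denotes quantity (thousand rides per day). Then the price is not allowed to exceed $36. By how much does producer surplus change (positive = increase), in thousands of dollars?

-1160

Rearranging demand gives Qd = 154 - P. In a free market, 154 - P = 4P - 126 gives the equilibrium P* = 56, Q* = 98.
Because the ceiling (36) lies below the market-clearing price, it is binding.
At P = 36: Qd = 154 - 36 = 118 and Qs = 4·36 - 126 = 18.
Producer surplus without the control is ½ · (56 - 31.5) · 98 = 1200.5.
With the ceiling, producers sell 18 units at 36, so PS = ½ · (36 - 31.5) · 18 = 40.5.
Change in producer surplus = 40.5 - 1200.5 = -1160.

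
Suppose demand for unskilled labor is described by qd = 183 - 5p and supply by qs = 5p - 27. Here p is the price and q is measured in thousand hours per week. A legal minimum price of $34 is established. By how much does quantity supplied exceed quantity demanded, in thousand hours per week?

130

Without the control the market clears where 183 - 5p = 5p - 27, i.e. p* = 21 and q* = 78.
The floor of 34 is above the equilibrium price 21, so it binds.
At p = 34: qd = 183 - 5·34 = 13 and qs = 5·34 - 27 = 143.
Surplus = qs - qd = 143 - 13 = 130.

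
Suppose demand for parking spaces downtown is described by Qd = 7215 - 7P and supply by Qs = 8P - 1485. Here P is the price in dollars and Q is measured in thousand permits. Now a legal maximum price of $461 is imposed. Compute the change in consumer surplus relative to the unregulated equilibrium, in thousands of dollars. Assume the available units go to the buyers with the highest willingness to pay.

Setting quantity demanded equal to quantity supplied, 7215 - 7P = 8P - 1485, gives P* = 580 and Q* = 3155.
Because the ceiling (461) lies below the market-clearing price, it is binding.
At P = 461: Qd = 7215 - 7·461 = 3988 and Qs = 8·461 - 1485 = 2203.
Consumer surplus without the control is ½ · (7215/7 - 580) · 3155 = 9954025/14.
With the ceiling, 2203 units are sold at 461 (assume they go to the highest-value buyers). The demand price at Q = 2203 is 716, so CS = ½ · [(7215/7 - 461) + (716 - 461)] · 2203 = 12717919/14.
Change in consumer surplus = 12717919/14 - 9954025/14 = 197421.

197421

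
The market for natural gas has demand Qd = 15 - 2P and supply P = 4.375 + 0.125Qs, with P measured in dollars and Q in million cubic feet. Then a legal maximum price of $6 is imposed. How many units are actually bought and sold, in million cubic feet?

Rearranging supply gives Qs = 8P - 35. In a free market, 15 - 2P = 8P - 35 gives the equilibrium P* = 5, Q* = 5.
Since 6 is above P* = 5, the ceiling does not bind and the free-market outcome prevails.

5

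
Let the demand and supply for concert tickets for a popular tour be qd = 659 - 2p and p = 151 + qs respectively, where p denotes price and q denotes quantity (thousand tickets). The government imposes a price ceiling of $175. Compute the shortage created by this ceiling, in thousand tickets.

285

Rearranging supply gives qs = p - 151. Equilibrium: 659 - 2p = p - 151, so 810 = 3p and p* = 270, q* = 119.
Since 175 < 270, the ceiling is binding.
At p = 175: qd = 659 - 2·175 = 309 and qs = 175 - 151 = 24.
Shortage = qd - qs = 309 - 24 = 285.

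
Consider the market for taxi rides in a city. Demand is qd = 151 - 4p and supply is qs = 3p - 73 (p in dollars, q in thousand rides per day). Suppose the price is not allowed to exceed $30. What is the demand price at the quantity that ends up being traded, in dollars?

In a free market, 151 - 4p = 3p - 73 gives the equilibrium p* = 32, q* = 23.
Since 30 < 32, the ceiling is binding.
At p = 30: qd = 151 - 4·30 = 31 and qs = 3·30 - 73 = 17.
Only 17 units reach the market. On the demand curve, the marginal buyer's willingness to pay at q = 17 is (151 - 17)/4 = 33.5.

33.5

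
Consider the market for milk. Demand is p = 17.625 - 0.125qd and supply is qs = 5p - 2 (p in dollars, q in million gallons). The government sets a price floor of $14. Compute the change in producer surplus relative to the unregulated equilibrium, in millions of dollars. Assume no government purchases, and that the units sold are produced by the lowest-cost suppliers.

Rearranging demand gives qd = 141 - 8p. In a free market, 141 - 8p = 5p - 2 gives the equilibrium p* = 11, q* = 53.
The floor of 14 is above the equilibrium price 11, so it binds.
At p = 14: qd = 141 - 8·14 = 29 and qs = 5·14 - 2 = 68.
Producer surplus without the control is ½ · (11 - 0.4) · 53 = 280.9.
With the floor, 29 units are sold at 14. The supply price at q = 29 is 6.2, so PS = ½ · [(14 - 0.4) + (14 - 6.2)] · 29 = 310.3.
Change in producer surplus = 310.3 - 280.9 = 29.4.

29.4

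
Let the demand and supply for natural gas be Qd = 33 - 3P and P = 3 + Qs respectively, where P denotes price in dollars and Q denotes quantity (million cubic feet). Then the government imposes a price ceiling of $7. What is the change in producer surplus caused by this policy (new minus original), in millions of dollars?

Rearranging supply gives Qs = P - 3. In a free market, 33 - 3P = P - 3 gives the equilibrium P* = 9, Q* = 6.
Because the ceiling (7) lies below the market-clearing price, it is binding.
At P = 7: Qd = 33 - 3·7 = 12 and Qs = 7 - 3 = 4.
Producer surplus without the control is ½ · (9 - 3) · 6 = 18.
With the ceiling, producers sell 4 units at 7, so PS = ½ · (7 - 3) · 4 = 8.
Change in producer surplus = 8 - 18 = -10.

-10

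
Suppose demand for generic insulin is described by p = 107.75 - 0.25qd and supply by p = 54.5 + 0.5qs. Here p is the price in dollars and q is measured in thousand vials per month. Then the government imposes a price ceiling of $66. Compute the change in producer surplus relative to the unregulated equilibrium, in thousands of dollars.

-1128

Rearranging demand gives qd = 431 - 4p; rearranging supply gives qs = 2p - 109. Without the control the market clears where 431 - 4p = 2p - 109, i.e. p* = 90 and q* = 71.
The ceiling of 66 is below the equilibrium price 90, so it binds.
At p = 66: qd = 431 - 4·66 = 167 and qs = 2·66 - 109 = 23.
Producer surplus without the control is ½ · (90 - 54.5) · 71 = 1260.25.
With the ceiling, producers sell 23 units at 66, so PS = ½ · (66 - 54.5) · 23 = 132.25.
Change in producer surplus = 132.25 - 1260.25 = -1128.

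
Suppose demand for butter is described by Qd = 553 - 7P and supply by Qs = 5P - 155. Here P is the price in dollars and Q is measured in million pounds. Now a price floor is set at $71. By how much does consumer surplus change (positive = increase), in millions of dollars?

Without the control the market clears where 553 - 7P = 5P - 155, i.e. P* = 59 and Q* = 140.
The floor of 71 is above the equilibrium price 59, so it binds.
At P = 71: Qd = 553 - 7·71 = 56 and Qs = 5·71 - 155 = 200.
Consumer surplus without the control is ½ · (79 - 59) · 140 = 1400.
With the floor, consumers buy 56 units at 71, so CS = ½ · (79 - 71) · 56 = 224.
Change in consumer surplus = 224 - 1400 = -1176.

-1176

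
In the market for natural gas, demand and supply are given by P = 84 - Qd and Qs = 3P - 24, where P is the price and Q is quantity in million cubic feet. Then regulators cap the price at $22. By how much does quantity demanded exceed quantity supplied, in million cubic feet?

Rearranging demand gives Qd = 84 - P. In a free market, 84 - P = 3P - 24 gives the equilibrium P* = 27, Q* = 57.
Since 22 < 27, the ceiling is binding.
At P = 22: Qd = 84 - 22 = 62 and Qs = 3·22 - 24 = 42.
Shortage = Qd - Qs = 62 - 42 = 20.

20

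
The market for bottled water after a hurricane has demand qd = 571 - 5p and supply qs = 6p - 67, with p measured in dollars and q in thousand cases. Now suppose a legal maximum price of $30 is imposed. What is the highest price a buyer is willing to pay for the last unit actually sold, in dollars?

91.6

Equilibrium: 571 - 5p = 6p - 67, so 638 = 11p and p* = 58, q* = 281.
Since 30 < 58, the ceiling is binding.
At p = 30: qd = 571 - 5·30 = 421 and qs = 6·30 - 67 = 113.
Only 113 units reach the market. On the demand curve, the marginal buyer's willingness to pay at q = 113 is (571 - 113)/5 = 91.6.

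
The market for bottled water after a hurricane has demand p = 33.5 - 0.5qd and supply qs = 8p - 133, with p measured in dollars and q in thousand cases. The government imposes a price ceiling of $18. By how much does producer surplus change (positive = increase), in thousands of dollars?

-38

Rearranging demand gives qd = 67 - 2p. Equilibrium: 67 - 2p = 8p - 133, so 200 = 10p and p* = 20, q* = 27.
Because the ceiling (18) lies below the market-clearing price, it is binding.
At p = 18: qd = 67 - 2·18 = 31 and qs = 8·18 - 133 = 11.
Producer surplus without the control is ½ · (20 - 16.625) · 27 = 45.5625.
With the ceiling, producers sell 11 units at 18, so PS = ½ · (18 - 16.625) · 11 = 7.5625.
Change in producer surplus = 7.5625 - 45.5625 = -38.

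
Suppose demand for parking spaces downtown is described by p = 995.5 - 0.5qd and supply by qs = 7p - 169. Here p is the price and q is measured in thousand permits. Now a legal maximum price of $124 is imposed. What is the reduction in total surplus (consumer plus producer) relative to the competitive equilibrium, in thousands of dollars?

211932

Rearranging demand gives qd = 1991 - 2p. In a free market, 1991 - 2p = 7p - 169 gives the equilibrium p* = 240, q* = 1511.
The ceiling of 124 is below the equilibrium price 240, so it binds.
At p = 124: qd = 1991 - 2·124 = 1743 and qs = 7·124 - 169 = 699.
Quantity traded falls to 699. At q = 699 the demand price is (1991 - 699)/2 = 646 and the supply price is (169 + 699)/7 = 124.
Deadweight loss = ½ · (646 - 124) · (1511 - 699) = ½ · 522 · 812 = 211932.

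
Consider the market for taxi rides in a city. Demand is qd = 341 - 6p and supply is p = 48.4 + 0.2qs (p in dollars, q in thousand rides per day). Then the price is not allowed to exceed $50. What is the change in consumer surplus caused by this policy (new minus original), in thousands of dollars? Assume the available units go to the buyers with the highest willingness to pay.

5.25

Rearranging supply gives qs = 5p - 242. Setting quantity demanded equal to quantity supplied, 341 - 6p = 5p - 242, gives p* = 53 and q* = 23.
Since 50 < 53, the ceiling is binding.
At p = 50: qd = 341 - 6·50 = 41 and qs = 5·50 - 242 = 8.
Consumer surplus without the control is ½ · (341/6 - 53) · 23 = 529/12.
With the ceiling, 8 units are sold at 50 (assume they go to the highest-value buyers). The demand price at q = 8 is 55.5, so CS = ½ · [(341/6 - 50) + (55.5 - 50)] · 8 = 148/3.
Change in consumer surplus = 148/3 - 529/12 = 5.25.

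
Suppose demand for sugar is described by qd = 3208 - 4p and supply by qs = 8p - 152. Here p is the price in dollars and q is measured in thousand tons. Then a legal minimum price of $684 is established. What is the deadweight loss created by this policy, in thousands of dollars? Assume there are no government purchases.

489648

Setting quantity demanded equal to quantity supplied, 3208 - 4p = 8p - 152, gives p* = 280 and q* = 2088.
Because the floor (684) lies above the market-clearing price, it is binding.
At p = 684: qd = 3208 - 4·684 = 472 and qs = 8·684 - 152 = 5320.
Quantity traded falls to 472. At q = 472 the demand price is (3208 - 472)/4 = 684 and the supply price is (152 + 472)/8 = 78.
Deadweight loss = ½ · (684 - 78) · (2088 - 472) = ½ · 606 · 1616 = 489648.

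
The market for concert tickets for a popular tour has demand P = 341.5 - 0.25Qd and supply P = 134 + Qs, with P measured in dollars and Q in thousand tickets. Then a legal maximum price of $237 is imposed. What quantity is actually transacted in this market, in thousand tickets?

Rearranging demand gives Qd = 1366 - 4P; rearranging supply gives Qs = P - 134. Equilibrium: 1366 - 4P = P - 134, so 1500 = 5P and P* = 300, Q* = 166.
The ceiling of 237 is below the equilibrium price 300, so it binds.
At P = 237: Qd = 1366 - 4·237 = 418 and Qs = 237 - 134 = 103.
The quantity actually transacted is the short side, supply: 103.

103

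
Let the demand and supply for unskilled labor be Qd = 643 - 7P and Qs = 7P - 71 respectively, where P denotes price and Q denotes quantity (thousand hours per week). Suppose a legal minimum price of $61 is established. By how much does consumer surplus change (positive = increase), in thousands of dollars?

In a free market, 643 - 7P = 7P - 71 gives the equilibrium P* = 51, Q* = 286.
The floor of 61 is above the equilibrium price 51, so it binds.
At P = 61: Qd = 643 - 7·61 = 216 and Qs = 7·61 - 71 = 356.
Consumer surplus without the control is ½ · (643/7 - 51) · 286 = 40898/7.
With the floor, consumers buy 216 units at 61, so CS = ½ · (643/7 - 61) · 216 = 23328/7.
Change in consumer surplus = 23328/7 - 40898/7 = -2510.

-2510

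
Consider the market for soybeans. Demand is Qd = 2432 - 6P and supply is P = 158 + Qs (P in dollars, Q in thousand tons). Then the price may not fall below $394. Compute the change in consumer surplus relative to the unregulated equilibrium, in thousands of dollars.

Rearranging supply gives Qs = P - 158. Setting quantity demanded equal to quantity supplied, 2432 - 6P = P - 158, gives P* = 370 and Q* = 212.
Since 394 > 370, the floor is binding.
At P = 394: Qd = 2432 - 6·394 = 68 and Qs = 394 - 158 = 236.
Consumer surplus without the control is ½ · (1216/3 - 370) · 212 = 11236/3.
With the floor, consumers buy 68 units at 394, so CS = ½ · (1216/3 - 394) · 68 = 1156/3.
Change in consumer surplus = 1156/3 - 11236/3 = -3360.

-3360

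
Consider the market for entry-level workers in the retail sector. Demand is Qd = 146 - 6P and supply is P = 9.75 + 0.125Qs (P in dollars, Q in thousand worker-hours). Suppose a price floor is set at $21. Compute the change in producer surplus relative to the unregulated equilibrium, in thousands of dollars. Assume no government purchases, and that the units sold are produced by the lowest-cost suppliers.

43.75

Rearranging supply gives Qs = 8P - 78. In a free market, 146 - 6P = 8P - 78 gives the equilibrium P* = 16, Q* = 50.
Since 21 > 16, the floor is binding.
At P = 21: Qd = 146 - 6·21 = 20 and Qs = 8·21 - 78 = 90.
Producer surplus without the control is ½ · (16 - 9.75) · 50 = 156.25.
With the floor, 20 units are sold at 21. The supply price at Q = 20 is 12.25, so PS = ½ · [(21 - 9.75) + (21 - 12.25)] · 20 = 200.
Change in producer surplus = 200 - 156.25 = 43.75.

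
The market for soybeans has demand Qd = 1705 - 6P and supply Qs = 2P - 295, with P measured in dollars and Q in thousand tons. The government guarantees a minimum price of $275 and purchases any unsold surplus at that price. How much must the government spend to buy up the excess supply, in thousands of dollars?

55000

Without the control the market clears where 1705 - 6P = 2P - 295, i.e. P* = 250 and Q* = 205.
Since 275 > 250, the floor is binding.
At P = 275: Qd = 1705 - 6·275 = 55 and Qs = 2·275 - 295 = 255.
Surplus = Qs - Qd = 200.
Government expenditure = surplus × support price = 200 × 275 = 55000.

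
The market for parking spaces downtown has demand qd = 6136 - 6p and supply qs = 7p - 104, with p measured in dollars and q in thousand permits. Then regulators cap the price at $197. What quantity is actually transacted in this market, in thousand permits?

1275

In a free market, 6136 - 6p = 7p - 104 gives the equilibrium p* = 480, q* = 3256.
Since 197 < 480, the ceiling is binding.
At p = 197: qd = 6136 - 6·197 = 4954 and qs = 7·197 - 104 = 1275.
The quantity actually transacted is the short side, supply: 1275.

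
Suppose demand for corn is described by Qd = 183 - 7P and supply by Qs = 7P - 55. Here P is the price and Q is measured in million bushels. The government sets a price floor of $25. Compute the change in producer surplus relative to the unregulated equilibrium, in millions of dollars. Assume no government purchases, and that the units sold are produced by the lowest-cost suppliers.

Without the control the market clears where 183 - 7P = 7P - 55, i.e. P* = 17 and Q* = 64.
Since 25 > 17, the floor is binding.
At P = 25: Qd = 183 - 7·25 = 8 and Qs = 7·25 - 55 = 120.
Producer surplus without the control is ½ · (17 - 55/7) · 64 = 2048/7.
With the floor, 8 units are sold at 25. The supply price at Q = 8 is 9, so PS = ½ · [(25 - 55/7) + (25 - 9)] · 8 = 928/7.
Change in producer surplus = 928/7 - 2048/7 = -160.

-160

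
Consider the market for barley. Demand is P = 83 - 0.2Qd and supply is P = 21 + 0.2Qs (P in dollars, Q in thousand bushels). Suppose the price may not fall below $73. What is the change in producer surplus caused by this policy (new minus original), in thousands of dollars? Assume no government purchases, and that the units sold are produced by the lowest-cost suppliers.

-52.5

Rearranging demand gives Qd = 415 - 5P; rearranging supply gives Qs = 5P - 105. Without the control the market clears where 415 - 5P = 5P - 105, i.e. P* = 52 and Q* = 155.
Because the floor (73) lies above the market-clearing price, it is binding.
At P = 73: Qd = 415 - 5·73 = 50 and Qs = 5·73 - 105 = 260.
Producer surplus without the control is ½ · (52 - 21) · 155 = 2402.5.
With the floor, 50 units are sold at 73. The supply price at Q = 50 is 31, so PS = ½ · [(73 - 21) + (73 - 31)] · 50 = 2350.
Change in producer surplus = 2350 - 2402.5 = -52.5.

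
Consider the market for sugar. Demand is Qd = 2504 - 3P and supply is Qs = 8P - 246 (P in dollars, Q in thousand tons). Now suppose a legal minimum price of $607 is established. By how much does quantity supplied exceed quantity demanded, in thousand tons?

3927

In a free market, 2504 - 3P = 8P - 246 gives the equilibrium P* = 250, Q* = 1754.
Because the floor (607) lies above the market-clearing price, it is binding.
At P = 607: Qd = 2504 - 3·607 = 683 and Qs = 8·607 - 246 = 4610.
Surplus = Qs - Qd = 4610 - 683 = 3927.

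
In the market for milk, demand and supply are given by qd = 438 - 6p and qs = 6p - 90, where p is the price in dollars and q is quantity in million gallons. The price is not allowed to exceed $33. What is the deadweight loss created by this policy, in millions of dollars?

726

Setting quantity demanded equal to quantity supplied, 438 - 6p = 6p - 90, gives p* = 44 and q* = 174.
The ceiling of 33 is below the equilibrium price 44, so it binds.
At p = 33: qd = 438 - 6·33 = 240 and qs = 6·33 - 90 = 108.
Quantity traded falls to 108. At q = 108 the demand price is (438 - 108)/6 = 55 and the supply price is (90 + 108)/6 = 33.
Deadweight loss = ½ · (55 - 33) · (174 - 108) = ½ · 22 · 66 = 726.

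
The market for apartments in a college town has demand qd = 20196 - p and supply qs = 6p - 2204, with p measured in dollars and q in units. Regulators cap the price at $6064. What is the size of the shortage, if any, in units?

0

In a free market, 20196 - p = 6p - 2204 gives the equilibrium p* = 3200, q* = 16996.
The ceiling of 6064 is above the equilibrium price 3200, so it is not binding; the market clears at p* = 3200, q* = 16996.
Since the control does not bind, there is no shortage.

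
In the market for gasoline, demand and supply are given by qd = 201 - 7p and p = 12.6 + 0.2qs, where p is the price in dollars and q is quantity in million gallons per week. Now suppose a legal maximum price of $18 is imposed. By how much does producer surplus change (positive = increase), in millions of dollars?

Rearranging supply gives qs = 5p - 63. Equilibrium: 201 - 7p = 5p - 63, so 264 = 12p and p* = 22, q* = 47.
The ceiling of 18 is below the equilibrium price 22, so it binds.
At p = 18: qd = 201 - 7·18 = 75 and qs = 5·18 - 63 = 27.
Producer surplus without the control is ½ · (22 - 12.6) · 47 = 220.9.
With the ceiling, producers sell 27 units at 18, so PS = ½ · (18 - 12.6) · 27 = 72.9.
Change in producer surplus = 72.9 - 220.9 = -148.

-148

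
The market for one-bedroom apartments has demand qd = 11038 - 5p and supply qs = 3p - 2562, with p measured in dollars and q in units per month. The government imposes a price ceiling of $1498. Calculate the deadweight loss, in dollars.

97929.6

In a free market, 11038 - 5p = 3p - 2562 gives the equilibrium p* = 1700, q* = 2538.
Since 1498 < 1700, the ceiling is binding.
At p = 1498: qd = 11038 - 5·1498 = 3548 and qs = 3·1498 - 2562 = 1932.
Quantity traded falls to 1932. At q = 1932 the demand price is (11038 - 1932)/5 = 1821.2 and the supply price is (2562 + 1932)/3 = 1498.
Deadweight loss = ½ · (1821.2 - 1498) · (2538 - 1932) = ½ · 323.2 · 606 = 97929.6.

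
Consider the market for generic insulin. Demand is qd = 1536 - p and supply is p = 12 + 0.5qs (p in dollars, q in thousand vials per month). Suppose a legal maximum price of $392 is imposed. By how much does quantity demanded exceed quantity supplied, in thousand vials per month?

Rearranging supply gives qs = 2p - 24. In a free market, 1536 - p = 2p - 24 gives the equilibrium p* = 520, q* = 1016.
Since 392 < 520, the ceiling is binding.
At p = 392: qd = 1536 - 392 = 1144 and qs = 2·392 - 24 = 760.
Shortage = qd - qs = 1144 - 760 = 384.

384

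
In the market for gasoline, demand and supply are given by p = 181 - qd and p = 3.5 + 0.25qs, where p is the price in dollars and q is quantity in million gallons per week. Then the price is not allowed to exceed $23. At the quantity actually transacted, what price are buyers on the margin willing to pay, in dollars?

Rearranging demand gives qd = 181 - p; rearranging supply gives qs = 4p - 14. Equilibrium: 181 - p = 4p - 14, so 195 = 5p and p* = 39, q* = 142.
Because the ceiling (23) lies below the market-clearing price, it is binding.
At p = 23: qd = 181 - 23 = 158 and qs = 4·23 - 14 = 78.
Only 78 units reach the market. On the demand curve, the marginal buyer's willingness to pay at q = 78 is (181 - 78) = 103.

103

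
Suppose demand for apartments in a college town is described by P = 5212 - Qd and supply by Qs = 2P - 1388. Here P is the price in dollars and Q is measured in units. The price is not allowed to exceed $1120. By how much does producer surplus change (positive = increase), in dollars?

-2086560

Rearranging demand gives Qd = 5212 - P. In a free market, 5212 - P = 2P - 1388 gives the equilibrium P* = 2200, Q* = 3012.
The ceiling of 1120 is below the equilibrium price 2200, so it binds.
At P = 1120: Qd = 5212 - 1120 = 4092 and Qs = 2·1120 - 1388 = 852.
Producer surplus without the control is ½ · (2200 - 694) · 3012 = 2268036.
With the ceiling, producers sell 852 units at 1120, so PS = ½ · (1120 - 694) · 852 = 181476.
Change in producer surplus = 181476 - 2268036 = -2086560.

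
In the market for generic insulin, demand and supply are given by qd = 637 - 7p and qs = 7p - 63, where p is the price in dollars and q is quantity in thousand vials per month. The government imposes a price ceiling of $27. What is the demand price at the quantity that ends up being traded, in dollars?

In a free market, 637 - 7p = 7p - 63 gives the equilibrium p* = 50, q* = 287.
Since 27 < 50, the ceiling is binding.
At p = 27: qd = 637 - 7·27 = 448 and qs = 7·27 - 63 = 126.
Only 126 units reach the market. On the demand curve, the marginal buyer's willingness to pay at q = 126 is (637 - 126)/7 = 73.

73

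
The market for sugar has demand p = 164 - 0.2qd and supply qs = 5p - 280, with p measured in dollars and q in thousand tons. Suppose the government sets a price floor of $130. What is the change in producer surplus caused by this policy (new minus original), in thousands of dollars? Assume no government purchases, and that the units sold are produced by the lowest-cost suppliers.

2400

Rearranging demand gives qd = 820 - 5p. Equilibrium: 820 - 5p = 5p - 280, so 1100 = 10p and p* = 110, q* = 270.
The floor of 130 is above the equilibrium price 110, so it binds.
At p = 130: qd = 820 - 5·130 = 170 and qs = 5·130 - 280 = 370.
Producer surplus without the control is ½ · (110 - 56) · 270 = 7290.
With the floor, 170 units are sold at 130. The supply price at q = 170 is 90, so PS = ½ · [(130 - 56) + (130 - 90)] · 170 = 9690.
Change in producer surplus = 9690 - 7290 = 2400.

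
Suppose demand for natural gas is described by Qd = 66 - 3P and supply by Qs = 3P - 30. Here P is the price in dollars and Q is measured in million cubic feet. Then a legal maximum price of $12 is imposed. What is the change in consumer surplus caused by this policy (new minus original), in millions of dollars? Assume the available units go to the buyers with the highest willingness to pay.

0

Without the control the market clears where 66 - 3P = 3P - 30, i.e. P* = 16 and Q* = 18.
The ceiling of 12 is below the equilibrium price 16, so it binds.
At P = 12: Qd = 66 - 3·12 = 30 and Qs = 3·12 - 30 = 6.
Consumer surplus without the control is ½ · (22 - 16) · 18 = 54.
With the ceiling, 6 units are sold at 12 (assume they go to the highest-value buyers). The demand price at Q = 6 is 20, so CS = ½ · [(22 - 12) + (20 - 12)] · 6 = 54.
Change in consumer surplus = 54 - 54 = 0.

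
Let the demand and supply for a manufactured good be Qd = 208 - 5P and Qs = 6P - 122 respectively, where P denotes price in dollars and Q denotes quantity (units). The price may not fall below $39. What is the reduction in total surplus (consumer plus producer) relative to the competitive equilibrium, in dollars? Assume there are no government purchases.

371.25

Setting quantity demanded equal to quantity supplied, 208 - 5P = 6P - 122, gives P* = 30 and Q* = 58.
Since 39 > 30, the floor is binding.
At P = 39: Qd = 208 - 5·39 = 13 and Qs = 6·39 - 122 = 112.
Quantity traded falls to 13. At Q = 13 the demand price is (208 - 13)/5 = 39 and the supply price is (122 + 13)/6 = 22.5.
Deadweight loss = ½ · (39 - 22.5) · (58 - 13) = ½ · 16.5 · 45 = 371.25.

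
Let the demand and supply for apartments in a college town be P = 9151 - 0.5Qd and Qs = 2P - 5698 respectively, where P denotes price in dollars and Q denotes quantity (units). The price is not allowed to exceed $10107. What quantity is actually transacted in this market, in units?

Rearranging demand gives Qd = 18302 - 2P. Setting quantity demanded equal to quantity supplied, 18302 - 2P = 2P - 5698, gives P* = 6000 and Q* = 6302.
Since 10107 is above P* = 6000, the ceiling does not bind and the free-market outcome prevails.

6302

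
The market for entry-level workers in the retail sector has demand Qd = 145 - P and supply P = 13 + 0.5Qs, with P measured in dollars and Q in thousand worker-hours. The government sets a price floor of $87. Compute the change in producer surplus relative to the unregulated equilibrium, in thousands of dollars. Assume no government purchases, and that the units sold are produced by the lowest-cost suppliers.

1515

Rearranging supply gives Qs = 2P - 26. Setting quantity demanded equal to quantity supplied, 145 - P = 2P - 26, gives P* = 57 and Q* = 88.
Since 87 > 57, the floor is binding.
At P = 87: Qd = 145 - 87 = 58 and Qs = 2·87 - 26 = 148.
Producer surplus without the control is ½ · (57 - 13) · 88 = 1936.
With the floor, 58 units are sold at 87. The supply price at Q = 58 is 42, so PS = ½ · [(87 - 13) + (87 - 42)] · 58 = 3451.
Change in producer surplus = 3451 - 1936 = 1515.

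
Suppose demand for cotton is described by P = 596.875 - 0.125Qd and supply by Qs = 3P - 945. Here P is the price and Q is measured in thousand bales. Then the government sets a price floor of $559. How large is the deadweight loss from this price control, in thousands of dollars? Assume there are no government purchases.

22308

Rearranging demand gives Qd = 4775 - 8P. In a free market, 4775 - 8P = 3P - 945 gives the equilibrium P* = 520, Q* = 615.
Because the floor (559) lies above the market-clearing price, it is binding.
At P = 559: Qd = 4775 - 8·559 = 303 and Qs = 3·559 - 945 = 732.
Quantity traded falls to 303. At Q = 303 the demand price is (4775 - 303)/8 = 559 and the supply price is (945 + 303)/3 = 416.
Deadweight loss = ½ · (559 - 416) · (615 - 303) = ½ · 143 · 312 = 22308.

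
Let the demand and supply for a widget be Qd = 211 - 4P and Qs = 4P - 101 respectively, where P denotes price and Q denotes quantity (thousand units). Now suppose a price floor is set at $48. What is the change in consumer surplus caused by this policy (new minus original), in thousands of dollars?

Equilibrium: 211 - 4P = 4P - 101, so 312 = 8P and P* = 39, Q* = 55.
The floor of 48 is above the equilibrium price 39, so it binds.
At P = 48: Qd = 211 - 4·48 = 19 and Qs = 4·48 - 101 = 91.
Consumer surplus without the control is ½ · (52.75 - 39) · 55 = 378.125.
With the floor, consumers buy 19 units at 48, so CS = ½ · (52.75 - 48) · 19 = 45.125.
Change in consumer surplus = 45.125 - 378.125 = -333.

-333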